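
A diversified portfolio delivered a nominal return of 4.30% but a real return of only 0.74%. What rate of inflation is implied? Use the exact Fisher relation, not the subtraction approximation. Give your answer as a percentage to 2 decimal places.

3.53%

From (1+r_nom) = (1+r_real)(1+π), we get 1+π = (1 + 4.30%)/(1 + 0.74%) = 1.0430/1.0074 ≈ 1.03534.
So π ≈ 3.5338%.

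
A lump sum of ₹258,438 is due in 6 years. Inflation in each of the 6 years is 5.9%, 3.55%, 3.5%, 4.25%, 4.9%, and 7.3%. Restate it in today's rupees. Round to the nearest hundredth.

₹194,052.25

Price-level factor over 6 years: 1.059 × 1.0355 × 1.035 × 1.0425 × 1.049 × 1.073 ≈ 1.3317959410.
Purchasing power today: ₹258,438 divided by that factor.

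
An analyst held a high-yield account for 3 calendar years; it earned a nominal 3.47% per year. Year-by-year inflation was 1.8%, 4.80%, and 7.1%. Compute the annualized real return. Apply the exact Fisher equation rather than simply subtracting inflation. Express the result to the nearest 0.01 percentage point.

Cumulative inflation factor: 1.018 × 1.0480 × 1.071 ≈ 1.14261.
Nominal growth factor: 1.10775. Real growth factor = 1.10775 / 1.14261 ≈ 0.96949.
Annualized: 0.96949^(1/3) − 1 ≈ -0.01027.

-1.03%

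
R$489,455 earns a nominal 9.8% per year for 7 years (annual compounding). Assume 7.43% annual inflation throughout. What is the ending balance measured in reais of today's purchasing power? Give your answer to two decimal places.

R$570,230.08

Nominal value at maturity: R$489,455 × (1 + 9.8%)^7 ≈ R$941,735.95.
Price-level factor over 7 years: (1 + 7.43%)^7 ≈ 1.6515017192.
The maturity value deflated by that factor is the answer in today's purchasing power.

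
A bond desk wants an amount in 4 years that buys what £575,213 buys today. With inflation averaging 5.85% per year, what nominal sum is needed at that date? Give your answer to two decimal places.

Cumulative price-level factor: (1+5.85%)^4 ≈ 1.2553460183.
Multiplying £575,213 by the price-level factor gives the future nominal sum.

£722,091.35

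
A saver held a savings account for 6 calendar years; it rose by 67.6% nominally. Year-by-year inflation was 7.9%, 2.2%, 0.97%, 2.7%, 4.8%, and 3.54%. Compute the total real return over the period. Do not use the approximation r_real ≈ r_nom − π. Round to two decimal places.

Cumulative inflation factor: 1.079 × 1.022 × 1.0097 × 1.027 × 1.048 × 1.0354 ≈ 1.24081.
Nominal growth factor: 1.67600. Real growth factor = 1.67600 / 1.24081 ≈ 1.35073.
Total real return ≈ 35.0733%.

35.07%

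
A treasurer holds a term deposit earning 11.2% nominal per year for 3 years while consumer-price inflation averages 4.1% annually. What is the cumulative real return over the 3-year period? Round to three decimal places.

21.888%

The annual real rate is (1+11.2%)/(1+4.1%) − 1 = 6.8204%.
Compounded over 3 years: (1 + 0.068204)^3 − 1 ≈ 0.21888.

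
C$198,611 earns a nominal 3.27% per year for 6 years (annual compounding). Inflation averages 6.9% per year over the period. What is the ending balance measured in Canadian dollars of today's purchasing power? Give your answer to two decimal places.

C$161,429.21

Nominal value at maturity: C$198,611 × (1 + 3.27%)^6 ≈ C$240,906.41.
Price-level factor over 6 years: (1 + 6.9%)^6 ≈ 1.4923346789.
The maturity value deflated by that factor is the answer in today's purchasing power.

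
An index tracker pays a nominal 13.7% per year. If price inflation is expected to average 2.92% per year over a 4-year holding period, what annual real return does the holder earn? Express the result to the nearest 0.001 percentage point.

With constant rates the annual real return is the same each year: (1+13.7%)/(1+2.92%) − 1 = 0.10474.

10.474%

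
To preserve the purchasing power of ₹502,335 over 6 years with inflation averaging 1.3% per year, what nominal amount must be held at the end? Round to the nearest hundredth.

₹542,812.84

Cumulative price-level factor: (1+1.3%)^6 ≈ 1.0805793706.
Multiplying ₹502,335 by the price-level factor gives the future nominal sum.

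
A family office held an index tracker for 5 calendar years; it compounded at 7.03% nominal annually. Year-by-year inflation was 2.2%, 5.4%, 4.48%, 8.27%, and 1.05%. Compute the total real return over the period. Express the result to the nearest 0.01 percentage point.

Cumulative inflation factor: 1.022 × 1.054 × 1.0448 × 1.0827 × 1.0105 ≈ 1.23131.
Nominal growth factor: 1.40452. Real growth factor = 1.40452 / 1.23131 ≈ 1.14067.
Total real return ≈ 14.0666%.

14.07%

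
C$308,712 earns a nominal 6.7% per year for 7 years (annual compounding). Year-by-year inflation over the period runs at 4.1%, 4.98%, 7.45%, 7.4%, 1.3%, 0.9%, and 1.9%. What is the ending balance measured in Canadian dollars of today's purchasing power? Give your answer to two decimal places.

Nominal value at maturity: C$308,712 × (1 + 6.7%)^7 ≈ C$486,076.30.
Price-level factor over 7 years: 1.041 × 1.0498 × 1.0745 × 1.074 × 1.013 × 1.009 × 1.019 ≈ 1.3135384643.
Dividing the nominal maturity value by the price-level factor gives the value in today's money.

C$370,051.06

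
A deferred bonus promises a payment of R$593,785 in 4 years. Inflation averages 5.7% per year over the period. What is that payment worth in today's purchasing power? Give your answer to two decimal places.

R$475,695.75

Price-level factor over 4 years: (1 + 5.7%)^4 ≈ 1.2482453280.
Purchasing power today: R$593,785 divided by that factor.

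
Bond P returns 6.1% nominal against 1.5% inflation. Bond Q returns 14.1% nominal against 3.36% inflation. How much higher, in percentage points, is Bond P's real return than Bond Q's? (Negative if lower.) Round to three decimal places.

Bond P real return: 1.061/1.015 − 1 = 4.5320%.
Bond Q real return: 1.141/1.0336 − 1 = 10.3909%.
Difference: 4.5320 − 10.3909 = -5.8589 pp.

-5.859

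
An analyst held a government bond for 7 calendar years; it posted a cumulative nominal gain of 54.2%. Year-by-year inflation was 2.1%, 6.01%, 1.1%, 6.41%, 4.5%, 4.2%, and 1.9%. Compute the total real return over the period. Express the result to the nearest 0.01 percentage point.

19.35%

Cumulative inflation factor: 1.021 × 1.0601 × 1.011 × 1.0641 × 1.045 × 1.042 × 1.019 ≈ 1.29201.
Nominal growth factor: 1.54200. Real growth factor = 1.54200 / 1.29201 ≈ 1.19349.
Total real return ≈ 19.3493%.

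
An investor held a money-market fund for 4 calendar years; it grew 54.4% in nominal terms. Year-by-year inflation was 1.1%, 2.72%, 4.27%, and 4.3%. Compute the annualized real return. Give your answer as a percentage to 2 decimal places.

Cumulative inflation factor: 1.011 × 1.0272 × 1.0427 × 1.043 ≈ 1.12941.
Nominal growth factor: 1.54400. Real growth factor = 1.54400 / 1.12941 ≈ 1.36709.
Annualized: 1.36709^(1/4) − 1 ≈ 0.08131.

8.13%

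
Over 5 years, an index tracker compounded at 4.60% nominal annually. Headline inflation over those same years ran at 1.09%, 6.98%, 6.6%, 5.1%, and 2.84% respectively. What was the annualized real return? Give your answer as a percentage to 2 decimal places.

Cumulative inflation factor: 1.0109 × 1.0698 × 1.066 × 1.051 × 1.0284 ≈ 1.24604.
Nominal growth factor: 1.25216. Real growth factor = 1.25216 / 1.24604 ≈ 1.00491.
Annualized: 1.00491^(1/5) − 1 ≈ 0.00098.

0.10%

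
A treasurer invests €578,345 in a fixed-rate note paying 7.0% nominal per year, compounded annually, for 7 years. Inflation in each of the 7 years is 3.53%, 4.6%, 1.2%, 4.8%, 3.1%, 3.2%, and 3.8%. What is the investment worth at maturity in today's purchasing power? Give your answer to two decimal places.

€732,146.55

Nominal value at maturity: €578,345 × (1 + 7.0%)^7 ≈ €928,695.69.
Price-level factor over 7 years: 1.0353 × 1.046 × 1.012 × 1.048 × 1.031 × 1.032 × 1.038 ≈ 1.2684560079.
Dividing the nominal maturity value by the price-level factor gives the value in today's money.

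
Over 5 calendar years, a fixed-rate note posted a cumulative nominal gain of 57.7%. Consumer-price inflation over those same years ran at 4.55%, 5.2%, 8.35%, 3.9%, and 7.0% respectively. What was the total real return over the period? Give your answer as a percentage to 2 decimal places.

19.03%

Cumulative inflation factor: 1.0455 × 1.052 × 1.0835 × 1.039 × 1.070 ≈ 1.32485.
Nominal growth factor: 1.57700. Real growth factor = 1.57700 / 1.32485 ≈ 1.19032.
Total real return ≈ 19.0320%.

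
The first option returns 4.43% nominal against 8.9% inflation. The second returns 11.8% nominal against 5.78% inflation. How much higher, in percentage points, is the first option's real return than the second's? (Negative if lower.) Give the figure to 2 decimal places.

-9.80

The first option real return: 1.0443/1.089 − 1 = -4.105%.
The second real return: 1.118/1.0578 − 1 = 5.691%.
Difference: -4.105 − 5.691 = -9.796 pp.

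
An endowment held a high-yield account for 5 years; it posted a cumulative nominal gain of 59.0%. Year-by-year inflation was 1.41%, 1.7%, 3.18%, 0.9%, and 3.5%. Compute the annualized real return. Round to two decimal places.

7.43%

Cumulative inflation factor: 1.0141 × 1.017 × 1.0318 × 1.009 × 1.035 ≈ 1.11129.
Nominal growth factor: 1.59000. Real growth factor = 1.59000 / 1.11129 ≈ 1.43077.
Annualized: 1.43077^(1/5) − 1 ≈ 0.07427.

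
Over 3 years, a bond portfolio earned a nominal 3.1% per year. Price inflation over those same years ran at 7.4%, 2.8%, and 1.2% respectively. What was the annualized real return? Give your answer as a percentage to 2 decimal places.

-0.64%

Cumulative inflation factor: 1.074 × 1.028 × 1.012 ≈ 1.11732.
Nominal growth factor: 1.09591. Real growth factor = 1.09591 / 1.11732 ≈ 0.98084.
Annualized: 0.98084^(1/3) − 1 ≈ -0.00643.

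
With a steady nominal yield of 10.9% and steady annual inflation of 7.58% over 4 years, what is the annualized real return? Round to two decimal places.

With constant rates the annual real return is the same each year: (1+10.9%)/(1+7.58%) − 1 = 0.03086.

3.09%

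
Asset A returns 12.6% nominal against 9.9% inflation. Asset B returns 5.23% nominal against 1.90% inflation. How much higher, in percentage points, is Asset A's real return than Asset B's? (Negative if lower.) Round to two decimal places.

-0.81

Asset A real return: 1.126/1.099 − 1 = 2.457%.
Asset B real return: 1.0523/1.0190 − 1 = 3.268%.
Difference: 2.457 − 3.268 = -0.811 pp.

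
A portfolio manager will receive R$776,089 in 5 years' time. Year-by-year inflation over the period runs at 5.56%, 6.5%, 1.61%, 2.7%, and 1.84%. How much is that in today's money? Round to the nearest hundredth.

R$649,586.89

Price-level factor over 5 years: 1.0556 × 1.065 × 1.0161 × 1.027 × 1.0184 ≈ 1.1947423955.
Purchasing power today: R$776,089 divided by that factor.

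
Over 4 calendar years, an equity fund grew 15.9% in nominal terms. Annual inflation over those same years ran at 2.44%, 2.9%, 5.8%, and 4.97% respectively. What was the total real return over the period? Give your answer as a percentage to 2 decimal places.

Cumulative inflation factor: 1.0244 × 1.029 × 1.058 × 1.0497 ≈ 1.17067.
Nominal growth factor: 1.15900. Real growth factor = 1.15900 / 1.17067 ≈ 0.99003.
Total real return ≈ -0.9972%.

-1.00%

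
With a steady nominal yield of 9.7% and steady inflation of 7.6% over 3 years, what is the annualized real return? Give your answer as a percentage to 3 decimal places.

1.952%

With constant rates the annual real return is the same each year: (1+9.7%)/(1+7.6%) − 1 = 0.01952.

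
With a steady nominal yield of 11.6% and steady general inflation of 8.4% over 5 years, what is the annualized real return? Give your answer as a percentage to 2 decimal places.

2.95%

With constant rates the annual real return is the same each year: (1+11.6%)/(1+8.4%) − 1 = 0.02952.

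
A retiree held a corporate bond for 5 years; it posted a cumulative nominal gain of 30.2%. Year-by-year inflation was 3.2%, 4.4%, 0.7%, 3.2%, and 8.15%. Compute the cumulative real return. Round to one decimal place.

Cumulative inflation factor: 1.032 × 1.044 × 1.007 × 1.032 × 1.0815 ≈ 1.21092.
Nominal growth factor: 1.30200. Real growth factor = 1.30200 / 1.21092 ≈ 1.07521.
Total real return ≈ 7.5214%.

7.5%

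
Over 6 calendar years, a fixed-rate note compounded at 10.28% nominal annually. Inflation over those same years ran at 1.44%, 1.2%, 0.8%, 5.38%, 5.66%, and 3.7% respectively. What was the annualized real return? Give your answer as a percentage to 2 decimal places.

7.06%

Cumulative inflation factor: 1.0144 × 1.012 × 1.008 × 1.0538 × 1.0566 × 1.037 ≈ 1.19481.
Nominal growth factor: 1.79879. Real growth factor = 1.79879 / 1.19481 ≈ 1.50551.
Annualized: 1.50551^(1/6) − 1 ≈ 0.07057.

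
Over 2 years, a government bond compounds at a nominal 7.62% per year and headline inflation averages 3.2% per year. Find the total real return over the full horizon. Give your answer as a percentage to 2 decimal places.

The annual real rate is (1+7.62%)/(1+3.2%) − 1 = 4.2829%.
Compounded over 2 years: (1 + 0.042829)^2 − 1 ≈ 0.08749.

8.75%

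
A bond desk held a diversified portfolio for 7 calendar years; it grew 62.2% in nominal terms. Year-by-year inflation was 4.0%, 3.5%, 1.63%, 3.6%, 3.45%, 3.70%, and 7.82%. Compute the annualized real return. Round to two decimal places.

Cumulative inflation factor: 1.040 × 1.035 × 1.0163 × 1.036 × 1.0345 × 1.0370 × 1.0782 ≈ 1.31088.
Nominal growth factor: 1.62200. Real growth factor = 1.62200 / 1.31088 ≈ 1.23733.
Annualized: 1.23733^(1/7) − 1 ≈ 0.03089.

3.09%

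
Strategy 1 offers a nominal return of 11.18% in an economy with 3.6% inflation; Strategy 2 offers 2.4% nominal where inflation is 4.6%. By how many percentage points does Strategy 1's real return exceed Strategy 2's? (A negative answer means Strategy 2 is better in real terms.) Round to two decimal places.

9.42

Strategy 1 real return: 1.1118/1.036 − 1 = 7.317%.
Strategy 2 real return: 1.024/1.046 − 1 = -2.103%.
Difference: 7.317 − (-2.103) = 9.420 pp.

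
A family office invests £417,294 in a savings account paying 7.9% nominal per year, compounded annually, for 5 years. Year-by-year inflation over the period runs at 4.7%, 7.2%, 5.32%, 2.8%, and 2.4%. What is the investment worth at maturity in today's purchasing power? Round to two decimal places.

Nominal value at maturity: £417,294 × (1 + 7.9%)^5 ≈ £610,308.42.
Price-level factor over 5 years: 1.047 × 1.072 × 1.0532 × 1.028 × 1.024 ≈ 1.2443581276.
The maturity value deflated by that factor is the answer in today's purchasing power.

£490,460.43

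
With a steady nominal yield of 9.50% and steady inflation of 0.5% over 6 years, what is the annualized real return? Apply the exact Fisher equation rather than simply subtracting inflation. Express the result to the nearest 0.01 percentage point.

8.96%

With constant rates the annual real return is the same each year: (1+9.50%)/(1+0.5%) − 1 = 0.08955.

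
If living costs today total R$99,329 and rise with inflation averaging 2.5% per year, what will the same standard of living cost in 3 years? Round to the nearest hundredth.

R$106,966.47

Cumulative price-level factor: (1+2.5%)^3 = 1.076890625.
The nominal amount required is R$99,329 scaled up by that factor.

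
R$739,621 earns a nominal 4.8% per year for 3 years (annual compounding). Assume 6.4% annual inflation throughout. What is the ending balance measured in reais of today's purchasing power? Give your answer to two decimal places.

R$706,753.87

Nominal value at maturity: R$739,621 × (1 + 4.8%)^3 ≈ R$851,320.48.
Price-level factor over 3 years: (1 + 6.4%)^3 = 1.204550144.
The maturity value deflated by that factor is the answer in today's purchasing power.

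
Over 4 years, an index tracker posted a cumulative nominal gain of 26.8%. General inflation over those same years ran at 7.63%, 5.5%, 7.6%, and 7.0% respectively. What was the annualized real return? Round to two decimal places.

Cumulative inflation factor: 1.0763 × 1.055 × 1.076 × 1.070 ≈ 1.30732.
Nominal growth factor: 1.26800. Real growth factor = 1.26800 / 1.30732 ≈ 0.96992.
Annualized: 0.96992^(1/4) − 1 ≈ -0.00761.

-0.76%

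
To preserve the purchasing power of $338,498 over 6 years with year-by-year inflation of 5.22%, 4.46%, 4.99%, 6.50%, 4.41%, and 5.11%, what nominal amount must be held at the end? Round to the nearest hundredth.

Cumulative price-level factor: 1.0522 × 1.0446 × 1.0499 × 1.0650 × 1.0441 × 1.0511 ≈ 1.3487516665.
Multiplying $338,498 by the price-level factor gives the future nominal sum.

$456,549.74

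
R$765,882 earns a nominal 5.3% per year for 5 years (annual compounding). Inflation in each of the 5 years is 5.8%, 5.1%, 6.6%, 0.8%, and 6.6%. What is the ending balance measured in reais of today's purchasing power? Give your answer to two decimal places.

Nominal value at maturity: R$765,882 × (1 + 5.3%)^5 ≈ R$991,525.11.
Price-level factor over 5 years: 1.058 × 1.051 × 1.066 × 1.008 × 1.066 ≈ 1.2736887862.
Dividing the nominal maturity value by the price-level factor gives the value in today's money.

R$778,467.33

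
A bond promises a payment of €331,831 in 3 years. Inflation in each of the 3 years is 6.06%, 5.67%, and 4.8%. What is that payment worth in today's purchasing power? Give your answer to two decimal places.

€282,522.05

Price-level factor over 3 years: 1.0606 × 1.0567 × 1.048 ≈ 1.1745313490.
Purchasing power today: €331,831 divided by that factor.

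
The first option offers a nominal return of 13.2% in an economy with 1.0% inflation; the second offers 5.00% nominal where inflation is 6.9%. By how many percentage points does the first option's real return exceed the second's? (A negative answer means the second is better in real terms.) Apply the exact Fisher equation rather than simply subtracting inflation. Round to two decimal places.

13.86

The first option real return: 1.132/1.010 − 1 = 12.079%.
The second real return: 1.0500/1.069 − 1 = -1.777%.
Difference: 12.079 − (-1.777) = 13.856 pp.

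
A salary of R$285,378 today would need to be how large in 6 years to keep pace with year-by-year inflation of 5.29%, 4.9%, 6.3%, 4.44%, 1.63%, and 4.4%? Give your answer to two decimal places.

Cumulative price-level factor: 1.0529 × 1.049 × 1.063 × 1.0444 × 1.0163 × 1.044 ≈ 1.3010235738.
The nominal amount required is R$285,378 scaled up by that factor.

R$371,283.51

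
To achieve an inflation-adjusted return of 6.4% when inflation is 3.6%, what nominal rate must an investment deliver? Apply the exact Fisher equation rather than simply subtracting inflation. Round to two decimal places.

By the Fisher equation, 1 + r_nom = (1 + 6.4%)(1 + 3.6%) = 1.064 × 1.036 = 1.102304.
So r_nom = 10.2304%.

10.23%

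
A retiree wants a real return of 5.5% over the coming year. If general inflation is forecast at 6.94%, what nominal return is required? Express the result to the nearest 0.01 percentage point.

By the Fisher equation, 1 + r_nom = (1 + 5.5%)(1 + 6.94%) = 1.055 × 1.0694 = 1.128217.
So r_nom = 12.8217%.

12.82%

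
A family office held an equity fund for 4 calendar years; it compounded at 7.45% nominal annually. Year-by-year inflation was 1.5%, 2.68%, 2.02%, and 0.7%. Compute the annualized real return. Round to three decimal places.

Cumulative inflation factor: 1.015 × 1.0268 × 1.0202 × 1.007 ≈ 1.07070.
Nominal growth factor: 1.33299. Real growth factor = 1.33299 / 1.07070 ≈ 1.24497.
Annualized: 1.24497^(1/4) − 1 ≈ 0.05631.

5.631%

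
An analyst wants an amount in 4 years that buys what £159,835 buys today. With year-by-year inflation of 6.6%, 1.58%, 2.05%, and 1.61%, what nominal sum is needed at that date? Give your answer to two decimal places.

£179,467.89

Cumulative price-level factor: 1.066 × 1.0158 × 1.0205 × 1.0161 ≈ 1.1228322387.
The nominal amount required is £159,835 scaled up by that factor.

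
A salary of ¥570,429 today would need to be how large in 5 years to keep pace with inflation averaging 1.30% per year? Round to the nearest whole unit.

¥608,484

Cumulative price-level factor: (1+1.30%)^5 ≈ 1.0667121132.
The nominal amount required is ¥570,429 scaled up by that factor.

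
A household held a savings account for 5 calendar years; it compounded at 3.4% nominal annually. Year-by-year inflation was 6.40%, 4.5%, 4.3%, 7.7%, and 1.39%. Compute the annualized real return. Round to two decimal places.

Cumulative inflation factor: 1.0640 × 1.045 × 1.043 × 1.077 × 1.0139 ≈ 1.26635.
Nominal growth factor: 1.18196. Real growth factor = 1.18196 / 1.26635 ≈ 0.93336.
Annualized: 0.93336^(1/5) − 1 ≈ -0.01370.

-1.37%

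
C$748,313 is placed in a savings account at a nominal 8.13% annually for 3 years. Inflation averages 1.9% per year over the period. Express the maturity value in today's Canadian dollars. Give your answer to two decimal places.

Nominal value at maturity: C$748,313 × (1 + 8.13%)^3 ≈ C$946,067.01.
Price-level factor over 3 years: (1 + 1.9%)^3 = 1.058089859.
The maturity value deflated by that factor is the answer in today's purchasing power.

C$894,127.28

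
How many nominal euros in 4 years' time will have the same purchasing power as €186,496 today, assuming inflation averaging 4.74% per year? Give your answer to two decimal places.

Cumulative price-level factor: (1+4.74%)^4 ≈ 1.2035115936.
Multiplying €186,496 by the price-level factor gives the future nominal sum.

€224,450.10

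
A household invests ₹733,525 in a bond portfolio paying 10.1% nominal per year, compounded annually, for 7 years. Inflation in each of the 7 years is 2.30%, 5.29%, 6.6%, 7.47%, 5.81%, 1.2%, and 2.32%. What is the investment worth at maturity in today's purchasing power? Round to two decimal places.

₹1,064,023.41

Nominal value at maturity: ₹733,525 × (1 + 10.1%)^7 ≈ ₹1,438,553.95.
Price-level factor over 7 years: 1.0230 × 1.0529 × 1.066 × 1.0747 × 1.0581 × 1.012 × 1.0232 ≈ 1.3519946446.
Dividing the nominal maturity value by the price-level factor gives the value in today's money.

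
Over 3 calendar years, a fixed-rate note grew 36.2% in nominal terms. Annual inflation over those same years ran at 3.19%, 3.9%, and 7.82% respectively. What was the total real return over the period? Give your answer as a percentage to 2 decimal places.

17.82%

Cumulative inflation factor: 1.0319 × 1.039 × 1.0782 ≈ 1.15599.
Nominal growth factor: 1.36200. Real growth factor = 1.36200 / 1.15599 ≈ 1.17822.
Total real return ≈ 17.8215%.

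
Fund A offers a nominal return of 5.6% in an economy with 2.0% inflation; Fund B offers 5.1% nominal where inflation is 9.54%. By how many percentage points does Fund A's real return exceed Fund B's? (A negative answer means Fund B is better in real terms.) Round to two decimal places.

Fund A real return: 1.056/1.020 − 1 = 3.529%.
Fund B real return: 1.051/1.0954 − 1 = -4.053%.
Difference: 3.529 − (-4.053) = 7.582 pp.

7.58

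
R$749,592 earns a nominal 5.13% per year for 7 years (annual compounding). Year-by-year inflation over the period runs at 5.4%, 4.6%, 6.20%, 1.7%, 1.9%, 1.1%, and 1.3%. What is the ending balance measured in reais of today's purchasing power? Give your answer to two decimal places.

Nominal value at maturity: R$749,592 × (1 + 5.13%)^7 ≈ R$1,063,926.42.
Price-level factor over 7 years: 1.054 × 1.046 × 1.0620 × 1.017 × 1.019 × 1.011 × 1.013 ≈ 1.2426606609.
The maturity value deflated by that factor is the answer in today's purchasing power.

R$856,168.10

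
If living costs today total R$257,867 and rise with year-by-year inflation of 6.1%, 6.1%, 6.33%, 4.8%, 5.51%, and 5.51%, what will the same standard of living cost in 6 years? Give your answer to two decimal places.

Cumulative price-level factor: 1.061 × 1.061 × 1.0633 × 1.048 × 1.0551 × 1.0551 ≈ 1.3964812546.
Multiplying R$257,867 by the price-level factor gives the future nominal sum.

R$360,106.43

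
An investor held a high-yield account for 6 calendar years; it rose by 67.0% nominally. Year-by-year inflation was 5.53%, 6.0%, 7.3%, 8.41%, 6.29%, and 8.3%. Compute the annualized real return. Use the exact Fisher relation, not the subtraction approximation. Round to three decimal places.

1.830%

Cumulative inflation factor: 1.0553 × 1.060 × 1.073 × 1.0841 × 1.0629 × 1.083 ≈ 1.49786.
Nominal growth factor: 1.67000. Real growth factor = 1.67000 / 1.49786 ≈ 1.11492.
Annualized: 1.11492^(1/6) − 1 ≈ 0.01830.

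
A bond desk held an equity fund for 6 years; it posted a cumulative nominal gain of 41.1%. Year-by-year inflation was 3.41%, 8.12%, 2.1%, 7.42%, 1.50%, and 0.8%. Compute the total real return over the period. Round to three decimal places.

12.466%

Cumulative inflation factor: 1.0341 × 1.0812 × 1.021 × 1.0742 × 1.0150 × 1.008 ≈ 1.25460.
Nominal growth factor: 1.41100. Real growth factor = 1.41100 / 1.25460 ≈ 1.12466.
Total real return ≈ 12.4659%.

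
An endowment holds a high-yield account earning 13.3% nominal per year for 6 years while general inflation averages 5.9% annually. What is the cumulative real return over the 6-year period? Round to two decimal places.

The annual real rate is (1+13.3%)/(1+5.9%) − 1 = 6.9877%.
Compounded over 6 years: (1 + 0.069877)^6 − 1 ≈ 0.49970.

49.97%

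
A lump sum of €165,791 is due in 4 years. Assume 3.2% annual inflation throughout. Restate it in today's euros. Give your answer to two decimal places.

Price-level factor over 4 years: (1 + 3.2%)^4 ≈ 1.1342761206.
Purchasing power today: €165,791 divided by that factor.

€146,164.59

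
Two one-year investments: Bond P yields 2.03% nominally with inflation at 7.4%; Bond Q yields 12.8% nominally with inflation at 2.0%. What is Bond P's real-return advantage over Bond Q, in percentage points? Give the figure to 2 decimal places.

Bond P real return: 1.0203/1.074 − 1 = -5.000%.
Bond Q real return: 1.128/1.020 − 1 = 10.588%.
Difference: -5.000 − 10.588 = -15.588 pp.

-15.59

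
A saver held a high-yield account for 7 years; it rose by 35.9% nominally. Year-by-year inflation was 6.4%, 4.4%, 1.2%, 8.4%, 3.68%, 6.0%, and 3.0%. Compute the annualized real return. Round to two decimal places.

-0.21%

Cumulative inflation factor: 1.064 × 1.044 × 1.012 × 1.084 × 1.0368 × 1.060 × 1.030 ≈ 1.37940.
Nominal growth factor: 1.35900. Real growth factor = 1.35900 / 1.37940 ≈ 0.98521.
Annualized: 0.98521^(1/7) − 1 ≈ -0.00213.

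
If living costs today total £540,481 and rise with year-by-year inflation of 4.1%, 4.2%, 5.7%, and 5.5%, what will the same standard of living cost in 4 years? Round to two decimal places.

£653,772.02

Cumulative price-level factor: 1.041 × 1.042 × 1.057 × 1.055 ≈ 1.2096114675.
The nominal amount required is £540,481 scaled up by that factor.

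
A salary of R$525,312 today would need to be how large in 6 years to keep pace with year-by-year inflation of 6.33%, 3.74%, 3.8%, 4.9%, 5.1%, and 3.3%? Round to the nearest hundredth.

R$685,007.39

Cumulative price-level factor: 1.0633 × 1.0374 × 1.038 × 1.049 × 1.051 × 1.033 ≈ 1.3040010371.
The nominal amount required is R$525,312 scaled up by that factor.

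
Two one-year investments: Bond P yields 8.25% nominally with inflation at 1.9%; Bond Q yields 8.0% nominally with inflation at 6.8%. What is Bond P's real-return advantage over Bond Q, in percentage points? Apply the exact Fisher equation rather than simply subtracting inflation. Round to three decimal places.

5.108

Bond P real return: 1.0825/1.019 − 1 = 6.2316%.
Bond Q real return: 1.080/1.068 − 1 = 1.1236%.
Difference: 6.2316 − 1.1236 = 5.1080 pp.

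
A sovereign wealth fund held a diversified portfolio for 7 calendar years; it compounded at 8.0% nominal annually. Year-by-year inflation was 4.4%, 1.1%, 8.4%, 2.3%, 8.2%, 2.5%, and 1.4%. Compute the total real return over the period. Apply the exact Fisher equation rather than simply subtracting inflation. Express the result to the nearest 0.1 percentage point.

Cumulative inflation factor: 1.044 × 1.011 × 1.084 × 1.023 × 1.082 × 1.025 × 1.014 ≈ 1.31627.
Nominal growth factor: 1.71382. Real growth factor = 1.71382 / 1.31627 ≈ 1.30203.
Total real return ≈ 30.2029%.

30.2%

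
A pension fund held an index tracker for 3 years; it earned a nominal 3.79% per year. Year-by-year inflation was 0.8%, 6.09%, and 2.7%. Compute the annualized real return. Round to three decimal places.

Cumulative inflation factor: 1.008 × 1.0609 × 1.027 ≈ 1.09826.
Nominal growth factor: 1.11806. Real growth factor = 1.11806 / 1.09826 ≈ 1.01803.
Annualized: 1.01803^(1/3) − 1 ≈ 0.00597.

0.597%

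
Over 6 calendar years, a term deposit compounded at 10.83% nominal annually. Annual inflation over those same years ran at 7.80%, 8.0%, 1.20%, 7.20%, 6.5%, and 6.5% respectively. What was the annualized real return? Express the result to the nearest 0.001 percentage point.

4.385%

Cumulative inflation factor: 1.0780 × 1.080 × 1.0120 × 1.0720 × 1.065 × 1.065 ≈ 1.43257.
Nominal growth factor: 1.85329. Real growth factor = 1.85329 / 1.43257 ≈ 1.29368.
Annualized: 1.29368^(1/6) − 1 ≈ 0.04385.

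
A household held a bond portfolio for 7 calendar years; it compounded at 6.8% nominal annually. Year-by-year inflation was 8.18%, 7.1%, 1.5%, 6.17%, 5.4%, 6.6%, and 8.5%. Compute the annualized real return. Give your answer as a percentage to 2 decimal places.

0.58%

Cumulative inflation factor: 1.0818 × 1.071 × 1.015 × 1.0617 × 1.054 × 1.066 × 1.085 ≈ 1.52206.
Nominal growth factor: 1.58489. Real growth factor = 1.58489 / 1.52206 ≈ 1.04128.
Annualized: 1.04128^(1/7) − 1 ≈ 0.00580.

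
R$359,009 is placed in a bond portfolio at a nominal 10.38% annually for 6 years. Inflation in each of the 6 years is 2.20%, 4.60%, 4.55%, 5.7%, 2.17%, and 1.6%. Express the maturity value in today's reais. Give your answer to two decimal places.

R$529,479.28

Nominal value at maturity: R$359,009 × (1 + 10.38%)^6 ≈ R$649,303.40.
Price-level factor over 6 years: 1.0220 × 1.0460 × 1.0455 × 1.057 × 1.0217 × 1.016 ≈ 1.2263055848.
Dividing the nominal maturity value by the price-level factor gives the value in today's money.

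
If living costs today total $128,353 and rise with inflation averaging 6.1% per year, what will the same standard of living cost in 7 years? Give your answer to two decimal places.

Cumulative price-level factor: (1+6.1%)^7 ≈ 1.5135880397.
Multiplying $128,353 by the price-level factor gives the future nominal sum.

$194,273.57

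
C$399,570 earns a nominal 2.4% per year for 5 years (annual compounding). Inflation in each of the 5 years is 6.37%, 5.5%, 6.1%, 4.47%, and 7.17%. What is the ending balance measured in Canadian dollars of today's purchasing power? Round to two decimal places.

Nominal value at maturity: C$399,570 × (1 + 2.4%)^5 ≈ C$449,875.83.
Price-level factor over 5 years: 1.0637 × 1.055 × 1.061 × 1.0447 × 1.0717 ≈ 1.3330665413.
The maturity value deflated by that factor is the answer in today's purchasing power.

C$337,474.40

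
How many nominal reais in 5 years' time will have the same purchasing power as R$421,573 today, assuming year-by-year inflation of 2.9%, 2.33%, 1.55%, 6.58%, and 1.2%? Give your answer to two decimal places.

R$486,213.81

Cumulative price-level factor: 1.029 × 1.0233 × 1.0155 × 1.0658 × 1.012 ≈ 1.1533324330.
Multiplying R$421,573 by the price-level factor gives the future nominal sum.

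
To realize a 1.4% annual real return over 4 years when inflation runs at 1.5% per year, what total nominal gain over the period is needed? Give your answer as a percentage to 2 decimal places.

12.21%

Required annual nominal rate: (1+1.4%)(1+1.5%) − 1 = 2.921%.
Cumulative over 4 years: (1 + 0.02921)^4 − 1 ≈ 0.12206.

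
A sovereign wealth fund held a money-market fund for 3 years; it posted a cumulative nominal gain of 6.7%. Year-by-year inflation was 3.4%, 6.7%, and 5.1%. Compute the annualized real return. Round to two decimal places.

Cumulative inflation factor: 1.034 × 1.067 × 1.051 ≈ 1.15955.
Nominal growth factor: 1.06700. Real growth factor = 1.06700 / 1.15955 ≈ 0.92019.
Annualized: 0.92019^(1/3) − 1 ≈ -0.02734.

-2.73%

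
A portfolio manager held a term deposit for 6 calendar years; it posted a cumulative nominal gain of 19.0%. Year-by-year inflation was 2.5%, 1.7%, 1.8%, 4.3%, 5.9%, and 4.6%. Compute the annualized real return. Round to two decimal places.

Cumulative inflation factor: 1.025 × 1.017 × 1.018 × 1.043 × 1.059 × 1.046 ≈ 1.22604.
Nominal growth factor: 1.19000. Real growth factor = 1.19000 / 1.22604 ≈ 0.97060.
Annualized: 0.97060^(1/6) − 1 ≈ -0.00496.

-0.50%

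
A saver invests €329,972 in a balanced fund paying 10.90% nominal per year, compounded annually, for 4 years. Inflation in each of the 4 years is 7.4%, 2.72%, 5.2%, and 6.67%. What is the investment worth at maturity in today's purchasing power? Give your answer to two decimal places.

Nominal value at maturity: €329,972 × (1 + 10.90%)^4 ≈ €499,118.05.
Price-level factor over 4 years: 1.074 × 1.0272 × 1.052 × 1.0667 ≈ 1.2379905426.
Dividing the nominal maturity value by the price-level factor gives the value in today's money.

€403,167.90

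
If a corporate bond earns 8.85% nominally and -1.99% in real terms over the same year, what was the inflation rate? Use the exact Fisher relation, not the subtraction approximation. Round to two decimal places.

From (1+r_nom) = (1+r_real)(1+π), we get 1+π = (1 + 8.85%)/(1 − 1.99%) = 1.0885/0.9801 ≈ 1.11060.
So π ≈ 11.0601%.

11.06%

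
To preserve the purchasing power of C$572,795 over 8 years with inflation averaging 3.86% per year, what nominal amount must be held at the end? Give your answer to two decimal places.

Cumulative price-level factor: (1+3.86%)^8 ≈ 1.3538998685.
The nominal amount required is C$572,795 scaled up by that factor.

C$775,507.08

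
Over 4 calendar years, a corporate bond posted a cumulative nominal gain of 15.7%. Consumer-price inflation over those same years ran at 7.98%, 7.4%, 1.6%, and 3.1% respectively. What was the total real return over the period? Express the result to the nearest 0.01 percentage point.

-4.76%

Cumulative inflation factor: 1.0798 × 1.074 × 1.016 × 1.031 ≈ 1.21479.
Nominal growth factor: 1.15700. Real growth factor = 1.15700 / 1.21479 ≈ 0.95243.
Total real return ≈ -4.7569%.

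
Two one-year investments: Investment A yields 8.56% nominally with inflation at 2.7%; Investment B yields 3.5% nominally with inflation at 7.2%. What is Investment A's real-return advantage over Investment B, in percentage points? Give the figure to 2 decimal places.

9.16

Investment A real return: 1.0856/1.027 − 1 = 5.706%.
Investment B real return: 1.035/1.072 − 1 = -3.451%.
Difference: 5.706 − (-3.451) = 9.157 pp.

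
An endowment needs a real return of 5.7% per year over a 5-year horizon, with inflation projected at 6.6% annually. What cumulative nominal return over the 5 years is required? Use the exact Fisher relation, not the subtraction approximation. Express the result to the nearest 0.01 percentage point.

Required annual nominal rate: (1+5.7%)(1+6.6%) − 1 = 12.6762%.
Cumulative over 5 years: (1 + 0.126762)^5 − 1 ≈ 0.81619.

81.62%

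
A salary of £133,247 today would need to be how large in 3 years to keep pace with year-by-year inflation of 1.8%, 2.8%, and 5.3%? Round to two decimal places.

£146,834.02

Cumulative price-level factor: 1.018 × 1.028 × 1.053 = 1.101968712.
Multiplying £133,247 by the price-level factor gives the future nominal sum.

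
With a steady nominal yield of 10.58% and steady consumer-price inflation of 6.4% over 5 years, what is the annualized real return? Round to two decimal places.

3.93%

With constant rates the annual real return is the same each year: (1+10.58%)/(1+6.4%) − 1 = 0.03929.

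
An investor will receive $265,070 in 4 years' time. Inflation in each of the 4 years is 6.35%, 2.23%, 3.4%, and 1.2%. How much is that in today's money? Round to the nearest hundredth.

$232,993.43

Price-level factor over 4 years: 1.0635 × 1.0223 × 1.034 × 1.012 ≈ 1.1376715724.
Purchasing power today: $265,070 divided by that factor.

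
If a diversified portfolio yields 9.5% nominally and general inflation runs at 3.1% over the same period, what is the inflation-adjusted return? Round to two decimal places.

6.21%

Real return via the Fisher equation: (1 + 9.5%)/(1 + 3.1%) − 1 = 1.095/1.031 − 1 ≈ 0.06208.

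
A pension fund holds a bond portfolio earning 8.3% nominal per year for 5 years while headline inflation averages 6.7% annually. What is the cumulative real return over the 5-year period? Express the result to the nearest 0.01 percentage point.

7.73%

The annual real rate is (1+8.3%)/(1+6.7%) − 1 = 1.4995%.
Compounded over 5 years: (1 + 0.014995)^5 − 1 ≈ 0.07726.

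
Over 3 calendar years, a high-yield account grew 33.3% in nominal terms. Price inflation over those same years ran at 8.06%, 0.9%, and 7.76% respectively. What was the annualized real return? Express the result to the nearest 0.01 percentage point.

Cumulative inflation factor: 1.0806 × 1.009 × 1.0776 ≈ 1.17493.
Nominal growth factor: 1.33300. Real growth factor = 1.33300 / 1.17493 ≈ 1.13453.
Annualized: 1.13453^(1/3) − 1 ≈ 0.04297.

4.30%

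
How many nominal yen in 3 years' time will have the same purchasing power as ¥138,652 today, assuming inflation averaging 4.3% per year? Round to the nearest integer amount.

Cumulative price-level factor: (1+4.3%)^3 = 1.134626507.
The nominal amount required is ¥138,652 scaled up by that factor.

¥157,318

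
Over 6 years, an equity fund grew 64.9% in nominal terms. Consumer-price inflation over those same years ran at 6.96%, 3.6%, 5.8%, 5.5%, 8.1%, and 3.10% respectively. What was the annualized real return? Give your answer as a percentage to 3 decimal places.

3.031%

Cumulative inflation factor: 1.0696 × 1.036 × 1.058 × 1.055 × 1.081 × 1.0310 ≈ 1.37849.
Nominal growth factor: 1.64900. Real growth factor = 1.64900 / 1.37849 ≈ 1.19624.
Annualized: 1.19624^(1/6) − 1 ≈ 0.03031.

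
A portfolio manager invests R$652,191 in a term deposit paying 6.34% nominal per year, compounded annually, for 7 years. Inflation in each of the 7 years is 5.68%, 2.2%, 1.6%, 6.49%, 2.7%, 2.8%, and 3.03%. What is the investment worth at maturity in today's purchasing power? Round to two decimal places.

Nominal value at maturity: R$652,191 × (1 + 6.34%)^7 ≈ R$1,002,885.59.
Price-level factor over 7 years: 1.0568 × 1.022 × 1.016 × 1.0649 × 1.027 × 1.028 × 1.0303 ≈ 1.2710817800.
The maturity value deflated by that factor is the answer in today's purchasing power.

R$789,001.63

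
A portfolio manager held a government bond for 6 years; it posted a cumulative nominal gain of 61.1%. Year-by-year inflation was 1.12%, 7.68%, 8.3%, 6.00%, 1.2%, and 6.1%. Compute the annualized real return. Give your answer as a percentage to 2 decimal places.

Cumulative inflation factor: 1.0112 × 1.0768 × 1.083 × 1.0600 × 1.012 × 1.061 ≈ 1.34215.
Nominal growth factor: 1.61100. Real growth factor = 1.61100 / 1.34215 ≈ 1.20031.
Annualized: 1.20031^(1/6) − 1 ≈ 0.03090.

3.09%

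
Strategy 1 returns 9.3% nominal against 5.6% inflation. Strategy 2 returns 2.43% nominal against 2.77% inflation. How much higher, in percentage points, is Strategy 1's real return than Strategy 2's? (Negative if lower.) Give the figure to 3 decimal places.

3.835

Strategy 1 real return: 1.093/1.056 − 1 = 3.5038%.
Strategy 2 real return: 1.0243/1.0277 − 1 = -0.3308%.
Difference: 3.5038 − (-0.3308) = 3.8346 pp.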